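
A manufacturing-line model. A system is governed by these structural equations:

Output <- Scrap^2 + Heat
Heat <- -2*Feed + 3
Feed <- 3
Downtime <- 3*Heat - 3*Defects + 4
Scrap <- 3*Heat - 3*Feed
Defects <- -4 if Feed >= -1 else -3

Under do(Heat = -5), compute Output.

do(Heat=-5) replaces the equation Heat <- -2*Feed + 3 with the constant Heat = -5.
Scrap = 3*Heat - 3*Feed  [with Heat=-5, Feed=3]  = -24
Output = Scrap^2 + Heat  [with Scrap=-24, Heat=-5]  = 571

571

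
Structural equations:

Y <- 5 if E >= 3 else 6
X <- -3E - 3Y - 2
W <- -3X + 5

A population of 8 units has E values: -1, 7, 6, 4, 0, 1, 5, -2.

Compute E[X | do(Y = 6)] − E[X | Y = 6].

Under do(Y=6), Y's equation is replaced by Y=6 for every unit. Per-unit X: -17, -41, -38, -32, -20, -23, -35, -14. Mean = -27.5.
E[X|Y=6] averages over only the 4 units with Y=6 (E = -1, 0, 1, -2): X = -17, -20, -23, -14, mean -18.5.
Difference = -27.5 − (-18.5) = -9.

-9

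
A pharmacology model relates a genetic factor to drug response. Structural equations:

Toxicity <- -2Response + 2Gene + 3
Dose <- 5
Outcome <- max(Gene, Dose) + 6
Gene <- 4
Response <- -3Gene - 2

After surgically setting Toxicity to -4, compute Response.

-14

Under do(Toxicity=-4), the mechanism Toxicity <- -2Response + 2Gene + 3 is discarded; Toxicity is fixed at -4.
Since Response is not a descendant of the intervened variable, it is unaffected.
Response = -3Gene - 2  [with Gene=4]  = -14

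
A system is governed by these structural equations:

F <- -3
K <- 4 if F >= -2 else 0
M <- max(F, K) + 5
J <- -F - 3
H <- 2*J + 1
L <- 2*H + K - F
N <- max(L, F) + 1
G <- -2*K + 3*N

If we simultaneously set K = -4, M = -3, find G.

The joint intervention fixes K = -4, M = -3, removing each variable's own equation.
J = -F - 3  [with F=-3]  = 0
H = 2*J + 1  [with J=0]  = 1
L = 2*H + K - F  [with H=1, K=-4, F=-3]  = 1
N = max(L, F) + 1  [with L=1, F=-3]  = 2
G = -2*K + 3*N  [with K=-4, N=2]  = 14

14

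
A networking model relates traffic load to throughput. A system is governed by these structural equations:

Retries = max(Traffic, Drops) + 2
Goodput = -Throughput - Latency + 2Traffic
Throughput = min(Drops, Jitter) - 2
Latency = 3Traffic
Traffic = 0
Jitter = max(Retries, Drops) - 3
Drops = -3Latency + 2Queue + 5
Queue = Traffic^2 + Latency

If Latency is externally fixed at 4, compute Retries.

3

do(Latency=4) replaces the equation Latency = 3Traffic with the constant Latency = 4.
Queue = Traffic^2 + Latency  [with Traffic=0, Latency=4]  = 4
Drops = -3Latency + 2Queue + 5  [with Latency=4, Queue=4]  = 1
Retries = max(Traffic, Drops) + 2  [with Traffic=0, Drops=1]  = 3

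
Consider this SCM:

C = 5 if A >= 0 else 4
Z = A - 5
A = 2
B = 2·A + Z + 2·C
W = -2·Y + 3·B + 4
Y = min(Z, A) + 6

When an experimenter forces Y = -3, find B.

11

do(Y=-3) replaces the equation Y = min(Z, A) + 6 with the constant Y = -3.
B is not downstream of the intervention, so its value is determined by the original equations.
Z = A - 5  [with A=2]  = -3
C = 5 if A >= 0 else 4  [with A=2]  = 5
B = 2·A + Z + 2·C  [with A=2, Z=-3, C=5]  = 11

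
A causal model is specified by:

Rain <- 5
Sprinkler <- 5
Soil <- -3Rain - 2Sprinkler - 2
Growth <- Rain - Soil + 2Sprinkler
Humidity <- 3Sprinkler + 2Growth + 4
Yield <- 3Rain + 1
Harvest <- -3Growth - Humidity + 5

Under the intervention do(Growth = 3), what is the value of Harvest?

The intervention breaks the incoming arrows to Growth: Growth <- Rain - Soil + 2Sprinkler no longer applies, and Growth = 3.
Humidity = 3Sprinkler + 2Growth + 4  [with Sprinkler=5, Growth=3]  = 25
Harvest = -3Growth - Humidity + 5  [with Growth=3, Humidity=25]  = -29

-29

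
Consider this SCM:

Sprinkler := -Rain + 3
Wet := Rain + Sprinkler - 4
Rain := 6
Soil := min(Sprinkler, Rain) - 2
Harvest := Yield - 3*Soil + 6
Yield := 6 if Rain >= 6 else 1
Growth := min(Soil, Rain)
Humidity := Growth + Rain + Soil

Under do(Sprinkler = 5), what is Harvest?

do(Sprinkler=5) replaces the equation Sprinkler := -Rain + 3 with the constant Sprinkler = 5.
Soil = min(Sprinkler, Rain) - 2  [with Sprinkler=5, Rain=6]  = 3
Yield = 6 if Rain >= 6 else 1  [with Rain=6]  = 6
Harvest = Yield - 3*Soil + 6  [with Yield=6, Soil=3]  = 3

3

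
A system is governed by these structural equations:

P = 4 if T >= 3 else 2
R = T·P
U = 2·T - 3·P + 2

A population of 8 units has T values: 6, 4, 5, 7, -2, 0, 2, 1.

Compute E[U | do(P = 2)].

1.75

do(P=2) breaks P's dependence on T. With P=2 fixed, U across the units is 8, 4, 6, 10, -8, -4, 0, -2, mean 1.75.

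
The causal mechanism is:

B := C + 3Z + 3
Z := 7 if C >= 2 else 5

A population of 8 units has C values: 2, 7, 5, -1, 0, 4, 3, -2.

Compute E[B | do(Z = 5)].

20.25

The intervention sets Z=5 in all 8 units regardless of C. Recomputing B per unit gives 20, 25, 23, 17, 18, 22, 21, 16; average 20.25.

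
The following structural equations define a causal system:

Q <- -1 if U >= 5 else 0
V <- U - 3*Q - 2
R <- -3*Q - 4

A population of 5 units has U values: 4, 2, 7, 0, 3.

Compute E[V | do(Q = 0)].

1.2

Under do(Q=0), Q's equation is replaced by Q=0 for every unit. Per-unit V: 2, 0, 5, -2, 1. Mean = 1.2.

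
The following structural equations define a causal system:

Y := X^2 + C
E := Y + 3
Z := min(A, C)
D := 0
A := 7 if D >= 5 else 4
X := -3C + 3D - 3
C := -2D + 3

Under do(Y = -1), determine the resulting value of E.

The intervention breaks the incoming arrows to Y: Y := X^2 + C no longer applies, and Y = -1.
E = Y + 3  [with Y=-1]  = 2

2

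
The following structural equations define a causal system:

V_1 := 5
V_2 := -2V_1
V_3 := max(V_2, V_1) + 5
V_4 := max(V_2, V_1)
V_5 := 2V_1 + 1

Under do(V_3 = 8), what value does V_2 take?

Under do(V_3=8), the mechanism V_3 := max(V_2, V_1) + 5 is discarded; V_3 is fixed at 8.
Since V_2 is not a descendant of the intervened variable, it is unaffected.
V_2 = -2V_1  [with V_1=5]  = -10

-10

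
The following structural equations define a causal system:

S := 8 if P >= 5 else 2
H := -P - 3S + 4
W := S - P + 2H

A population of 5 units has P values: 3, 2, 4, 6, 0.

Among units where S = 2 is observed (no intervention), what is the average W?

-8.75

Conditioning on S=2 selects the 4 unit(s) with P ∈ {3, 2, 4, 0}. Their W values: -11, -8, -14, -2. Mean = -8.75.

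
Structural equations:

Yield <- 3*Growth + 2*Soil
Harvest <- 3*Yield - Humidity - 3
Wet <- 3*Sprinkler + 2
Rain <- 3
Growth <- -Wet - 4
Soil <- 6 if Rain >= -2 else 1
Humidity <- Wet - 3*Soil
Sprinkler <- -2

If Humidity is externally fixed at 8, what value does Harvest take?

Intervening sets Humidity = 8 and removes its equation (Humidity <- Wet - 3*Soil).
Soil = 6 if Rain >= -2 else 1  [with Rain=3]  = 6
Wet = 3*Sprinkler + 2  [with Sprinkler=-2]  = -4
Growth = -Wet - 4  [with Wet=-4]  = 0
Yield = 3*Growth + 2*Soil  [with Growth=0, Soil=6]  = 12
Harvest = 3*Yield - Humidity - 3  [with Yield=12, Humidity=8]  = 25

25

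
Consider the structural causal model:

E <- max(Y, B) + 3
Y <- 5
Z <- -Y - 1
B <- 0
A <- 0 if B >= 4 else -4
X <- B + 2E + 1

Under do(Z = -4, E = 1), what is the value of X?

Setting Z = -4, E = 1 by intervention discards those variables' equations.
X = B + 2E + 1  [with B=0, E=1]  = 3

3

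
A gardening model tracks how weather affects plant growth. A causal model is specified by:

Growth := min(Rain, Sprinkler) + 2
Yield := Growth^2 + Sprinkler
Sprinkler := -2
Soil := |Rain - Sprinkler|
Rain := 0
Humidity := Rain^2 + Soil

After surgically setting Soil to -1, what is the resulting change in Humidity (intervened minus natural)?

-3

do(Soil=-1) replaces the equation Soil := |Rain - Sprinkler| with the constant Soil = -1.
Humidity = Rain^2 + Soil  [with Rain=0, Soil=-1]  = -1
Without intervention: Soil = |Rain - Sprinkler|  [with Rain=0, Sprinkler=-2]  = 2; Humidity = Rain^2 + Soil  [with Rain=0, Soil=2]  = 2.
Change = -1 − 2 = -3.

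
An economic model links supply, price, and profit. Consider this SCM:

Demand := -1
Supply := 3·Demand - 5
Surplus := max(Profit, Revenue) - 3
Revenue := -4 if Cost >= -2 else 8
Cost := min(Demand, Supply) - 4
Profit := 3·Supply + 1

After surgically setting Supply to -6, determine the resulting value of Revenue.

Under do(Supply=-6), the mechanism Supply := 3·Demand - 5 is discarded; Supply is fixed at -6.
Cost = min(Demand, Supply) - 4  [with Demand=-1, Supply=-6]  = -10
Revenue = -4 if Cost >= -2 else 8  [with Cost=-10]  = 8

8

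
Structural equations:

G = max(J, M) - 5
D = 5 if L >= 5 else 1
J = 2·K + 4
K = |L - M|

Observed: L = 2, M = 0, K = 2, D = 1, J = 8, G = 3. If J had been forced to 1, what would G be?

The intervention breaks the incoming arrows to J: J = 2·K + 4 no longer applies, and J = 1.
G = max(J, M) - 5  [with J=1, M=0]  = -4

-4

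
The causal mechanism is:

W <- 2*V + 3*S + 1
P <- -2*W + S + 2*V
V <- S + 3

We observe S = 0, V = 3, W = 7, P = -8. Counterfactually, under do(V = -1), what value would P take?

Under do(V=-1), the mechanism V <- S + 3 is discarded; V is fixed at -1.
W = 2*V + 3*S + 1  [with V=-1, S=0]  = -1
P = -2*W + S + 2*V  [with W=-1, S=0, V=-1]  = 0

0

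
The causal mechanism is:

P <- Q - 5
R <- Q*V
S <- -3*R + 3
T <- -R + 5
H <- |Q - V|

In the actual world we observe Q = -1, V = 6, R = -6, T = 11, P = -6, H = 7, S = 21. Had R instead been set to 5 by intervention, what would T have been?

The intervention breaks the incoming arrows to R: R <- Q*V no longer applies, and R = 5.
T = -R + 5  [with R=5]  = 0

0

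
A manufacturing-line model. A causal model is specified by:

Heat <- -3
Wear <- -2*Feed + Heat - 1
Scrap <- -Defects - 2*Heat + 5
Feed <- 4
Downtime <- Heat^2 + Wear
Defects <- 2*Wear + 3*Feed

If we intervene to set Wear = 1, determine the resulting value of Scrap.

do(Wear=1) replaces the equation Wear <- -2*Feed + Heat - 1 with the constant Wear = 1.
Defects = 2*Wear + 3*Feed  [with Wear=1, Feed=4]  = 14
Scrap = -Defects - 2*Heat + 5  [with Defects=14, Heat=-3]  = -3

-3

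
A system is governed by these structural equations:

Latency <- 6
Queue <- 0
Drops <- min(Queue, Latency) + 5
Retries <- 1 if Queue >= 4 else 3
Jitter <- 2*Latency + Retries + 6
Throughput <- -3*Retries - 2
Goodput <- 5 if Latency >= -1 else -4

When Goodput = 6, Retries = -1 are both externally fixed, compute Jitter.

Under do(Goodput = 6, Retries = -1), each intervened variable's structural equation is replaced by its fixed value.
Jitter = 2*Latency + Retries + 6  [with Latency=6, Retries=-1]  = 17

17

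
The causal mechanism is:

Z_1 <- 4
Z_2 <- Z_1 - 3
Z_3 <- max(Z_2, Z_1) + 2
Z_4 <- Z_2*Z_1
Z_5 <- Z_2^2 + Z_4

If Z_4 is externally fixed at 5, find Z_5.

Intervening sets Z_4 = 5 and removes its equation (Z_4 <- Z_2*Z_1).
Z_2 = Z_1 - 3  [with Z_1=4]  = 1
Z_5 = Z_2^2 + Z_4  [with Z_2=1, Z_4=5]  = 6

6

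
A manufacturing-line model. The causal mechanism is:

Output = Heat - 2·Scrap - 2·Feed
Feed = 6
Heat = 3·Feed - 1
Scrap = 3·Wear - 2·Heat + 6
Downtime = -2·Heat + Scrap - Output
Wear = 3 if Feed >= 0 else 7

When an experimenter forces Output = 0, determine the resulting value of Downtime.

-53

The intervention breaks the incoming arrows to Output: Output = Heat - 2·Scrap - 2·Feed no longer applies, and Output = 0.
Heat = 3·Feed - 1  [with Feed=6]  = 17
Wear = 3 if Feed >= 0 else 7  [with Feed=6]  = 3
Scrap = 3·Wear - 2·Heat + 6  [with Wear=3, Heat=17]  = -19
Downtime = -2·Heat + Scrap - Output  [with Heat=17, Scrap=-19, Output=0]  = -53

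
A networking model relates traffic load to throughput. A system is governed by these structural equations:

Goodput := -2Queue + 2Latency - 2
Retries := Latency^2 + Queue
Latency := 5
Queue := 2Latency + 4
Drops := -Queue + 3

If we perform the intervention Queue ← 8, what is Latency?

Under do(Queue=8), the mechanism Queue := 2Latency + 4 is discarded; Queue is fixed at 8.
Latency is not downstream of the intervention, so its value is determined by the original equations.

5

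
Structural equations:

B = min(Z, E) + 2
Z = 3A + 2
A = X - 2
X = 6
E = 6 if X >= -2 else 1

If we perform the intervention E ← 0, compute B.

2

do(E=0) replaces the equation E = 6 if X >= -2 else 1 with the constant E = 0.
A = X - 2  [with X=6]  = 4
Z = 3A + 2  [with A=4]  = 14
B = min(Z, E) + 2  [with Z=14, E=0]  = 2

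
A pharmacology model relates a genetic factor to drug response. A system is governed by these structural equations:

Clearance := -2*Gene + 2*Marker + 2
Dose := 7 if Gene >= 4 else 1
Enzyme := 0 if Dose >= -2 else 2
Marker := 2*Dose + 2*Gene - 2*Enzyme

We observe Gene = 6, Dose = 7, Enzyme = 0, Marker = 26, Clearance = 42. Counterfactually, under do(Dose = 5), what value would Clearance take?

34

do(Dose=5) replaces the equation Dose := 7 if Gene >= 4 else 1 with the constant Dose = 5.
Enzyme = 0 if Dose >= -2 else 2  [with Dose=5]  = 0
Marker = 2*Dose + 2*Gene - 2*Enzyme  [with Dose=5, Gene=6, Enzyme=0]  = 22
Clearance = -2*Gene + 2*Marker + 2  [with Gene=6, Marker=22]  = 34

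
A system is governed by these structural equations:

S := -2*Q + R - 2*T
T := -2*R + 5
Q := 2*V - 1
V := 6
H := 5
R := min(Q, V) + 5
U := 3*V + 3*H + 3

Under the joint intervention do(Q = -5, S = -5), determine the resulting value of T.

Under do(Q = -5, S = -5), each intervened variable's structural equation is replaced by its fixed value.
R = min(Q, V) + 5  [with Q=-5, V=6]  = 0
T = -2*R + 5  [with R=0]  = 5

5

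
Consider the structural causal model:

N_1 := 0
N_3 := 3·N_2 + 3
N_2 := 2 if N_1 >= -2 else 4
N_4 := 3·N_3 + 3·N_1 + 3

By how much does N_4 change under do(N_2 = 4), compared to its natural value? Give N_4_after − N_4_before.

18

Under do(N_2=4), the mechanism N_2 := 2 if N_1 >= -2 else 4 is discarded; N_2 is fixed at 4.
N_3 = 3·N_2 + 3  [with N_2=4]  = 15
N_4 = 3·N_3 + 3·N_1 + 3  [with N_3=15, N_1=0]  = 48
Without intervention: N_2 = 2 if N_1 >= -2 else 4  [with N_1=0]  = 2; N_3 = 3·N_2 + 3  [with N_2=2]  = 9; N_4 = 3·N_3 + 3·N_1 + 3  [with N_3=9, N_1=0]  = 30.
Change = 48 − 30 = 18.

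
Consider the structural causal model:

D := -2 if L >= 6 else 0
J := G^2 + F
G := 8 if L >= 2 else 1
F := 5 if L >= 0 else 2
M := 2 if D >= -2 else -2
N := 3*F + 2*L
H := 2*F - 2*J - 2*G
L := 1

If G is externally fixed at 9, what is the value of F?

5

The intervention breaks the incoming arrows to G: G := 8 if L >= 2 else 1 no longer applies, and G = 9.
Since F is not a descendant of the intervened variable, it is unaffected.
F = 5 if L >= 0 else 2  [with L=1]  = 5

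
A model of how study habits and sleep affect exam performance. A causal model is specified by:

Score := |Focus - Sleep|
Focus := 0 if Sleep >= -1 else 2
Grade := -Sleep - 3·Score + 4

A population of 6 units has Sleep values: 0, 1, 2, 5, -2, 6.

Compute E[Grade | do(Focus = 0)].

-6

Every unit gets Focus=0 under the intervention. Grade values become 4, 0, -4, -16, 0, -20; E[Grade|do(Focus=0)] = -6.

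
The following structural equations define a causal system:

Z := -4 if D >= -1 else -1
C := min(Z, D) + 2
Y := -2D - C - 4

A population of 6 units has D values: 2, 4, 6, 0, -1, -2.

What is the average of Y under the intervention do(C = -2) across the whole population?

Under do(C=-2), C's equation is replaced by C=-2 for every unit. Per-unit Y: -6, -10, -14, -2, 0, 2. Mean = -5.

-5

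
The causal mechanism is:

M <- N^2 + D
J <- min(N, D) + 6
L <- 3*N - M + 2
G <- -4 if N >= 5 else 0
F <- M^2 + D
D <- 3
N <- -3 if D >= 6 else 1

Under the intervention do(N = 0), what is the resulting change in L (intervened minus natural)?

-2

Under do(N=0), the mechanism N <- -3 if D >= 6 else 1 is discarded; N is fixed at 0.
M = N^2 + D  [with N=0, D=3]  = 3
L = 3*N - M + 2  [with N=0, M=3]  = -1
Without intervention: N = -3 if D >= 6 else 1  [with D=3]  = 1; M = N^2 + D  [with N=1, D=3]  = 4; L = 3*N - M + 2  [with N=1, M=4]  = 1.
Change = -1 − 1 = -2.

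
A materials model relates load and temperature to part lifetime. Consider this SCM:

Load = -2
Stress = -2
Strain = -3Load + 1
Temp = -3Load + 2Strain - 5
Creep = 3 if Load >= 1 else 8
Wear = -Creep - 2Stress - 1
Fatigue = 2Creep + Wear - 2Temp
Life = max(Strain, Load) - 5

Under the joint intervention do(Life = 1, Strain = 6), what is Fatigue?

-15

Under do(Life = 1, Strain = 6), each intervened variable's structural equation is replaced by its fixed value.
Temp = -3Load + 2Strain - 5  [with Load=-2, Strain=6]  = 13
Creep = 3 if Load >= 1 else 8  [with Load=-2]  = 8
Wear = -Creep - 2Stress - 1  [with Creep=8, Stress=-2]  = -5
Fatigue = 2Creep + Wear - 2Temp  [with Creep=8, Wear=-5, Temp=13]  = -15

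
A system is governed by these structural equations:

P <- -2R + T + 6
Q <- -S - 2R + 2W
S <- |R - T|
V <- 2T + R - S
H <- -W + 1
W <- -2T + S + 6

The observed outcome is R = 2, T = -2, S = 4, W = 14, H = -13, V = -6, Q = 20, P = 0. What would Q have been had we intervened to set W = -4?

The intervention breaks the incoming arrows to W: W <- -2T + S + 6 no longer applies, and W = -4.
S = |R - T|  [with R=2, T=-2]  = 4
Q = -S - 2R + 2W  [with S=4, R=2, W=-4]  = -16

-16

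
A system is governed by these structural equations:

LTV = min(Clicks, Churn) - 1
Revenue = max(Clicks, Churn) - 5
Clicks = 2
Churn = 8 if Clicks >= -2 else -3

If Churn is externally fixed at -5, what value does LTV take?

-6

Under do(Churn=-5), the mechanism Churn = 8 if Clicks >= -2 else -3 is discarded; Churn is fixed at -5.
LTV = min(Clicks, Churn) - 1  [with Clicks=2, Churn=-5]  = -6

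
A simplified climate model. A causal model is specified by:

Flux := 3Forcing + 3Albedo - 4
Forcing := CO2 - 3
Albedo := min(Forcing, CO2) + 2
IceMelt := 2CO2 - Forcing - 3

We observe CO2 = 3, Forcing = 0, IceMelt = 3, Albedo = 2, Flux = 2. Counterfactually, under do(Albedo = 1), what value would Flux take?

Intervening sets Albedo = 1 and removes its equation (Albedo := min(Forcing, CO2) + 2).
Forcing = CO2 - 3  [with CO2=3]  = 0
Flux = 3Forcing + 3Albedo - 4  [with Forcing=0, Albedo=1]  = -1

-1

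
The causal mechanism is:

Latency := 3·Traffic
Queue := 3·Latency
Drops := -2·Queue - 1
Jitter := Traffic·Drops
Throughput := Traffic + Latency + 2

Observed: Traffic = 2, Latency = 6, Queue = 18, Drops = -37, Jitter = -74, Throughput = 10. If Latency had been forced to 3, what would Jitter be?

do(Latency=3) replaces the equation Latency := 3·Traffic with the constant Latency = 3.
Queue = 3·Latency  [with Latency=3]  = 9
Drops = -2·Queue - 1  [with Queue=9]  = -19
Jitter = Traffic·Drops  [with Traffic=2, Drops=-19]  = -38

-38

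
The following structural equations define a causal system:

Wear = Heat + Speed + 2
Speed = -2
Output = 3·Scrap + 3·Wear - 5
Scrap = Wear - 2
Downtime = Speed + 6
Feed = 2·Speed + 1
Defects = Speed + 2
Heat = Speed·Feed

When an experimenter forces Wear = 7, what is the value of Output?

The intervention breaks the incoming arrows to Wear: Wear = Heat + Speed + 2 no longer applies, and Wear = 7.
Scrap = Wear - 2  [with Wear=7]  = 5
Output = 3·Scrap + 3·Wear - 5  [with Scrap=5, Wear=7]  = 31

31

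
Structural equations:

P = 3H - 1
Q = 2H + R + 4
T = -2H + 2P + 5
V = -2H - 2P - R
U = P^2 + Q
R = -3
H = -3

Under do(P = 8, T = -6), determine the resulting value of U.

Under do(P = 8, T = -6), each intervened variable's structural equation is replaced by its fixed value.
Q = 2H + R + 4  [with H=-3, R=-3]  = -5
U = P^2 + Q  [with P=8, Q=-5]  = 59

59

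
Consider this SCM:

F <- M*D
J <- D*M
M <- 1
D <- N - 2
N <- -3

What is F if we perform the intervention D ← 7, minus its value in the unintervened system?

do(D=7) replaces the equation D <- N - 2 with the constant D = 7.
F = M*D  [with M=1, D=7]  = 7
Without intervention: D = N - 2  [with N=-3]  = -5; F = M*D  [with M=1, D=-5]  = -5.
Change = 7 − (-5) = 12.

12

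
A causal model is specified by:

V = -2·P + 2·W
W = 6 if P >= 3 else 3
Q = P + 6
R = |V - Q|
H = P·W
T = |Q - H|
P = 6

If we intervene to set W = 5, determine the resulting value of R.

14

Under do(W=5), the mechanism W = 6 if P >= 3 else 3 is discarded; W is fixed at 5.
Q = P + 6  [with P=6]  = 12
V = -2·P + 2·W  [with P=6, W=5]  = -2
R = |V - Q|  [with V=-2, Q=12]  = 14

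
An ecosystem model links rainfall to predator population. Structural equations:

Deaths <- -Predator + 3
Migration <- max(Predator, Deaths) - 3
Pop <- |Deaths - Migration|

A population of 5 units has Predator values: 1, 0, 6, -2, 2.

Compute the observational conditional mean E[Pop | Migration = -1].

2.5

Observing Migration=-1 restricts to units where Migration's equation naturally yields -1: Predator ∈ {1, 2}. In that subpopulation Pop = 3, 2, mean 2.5.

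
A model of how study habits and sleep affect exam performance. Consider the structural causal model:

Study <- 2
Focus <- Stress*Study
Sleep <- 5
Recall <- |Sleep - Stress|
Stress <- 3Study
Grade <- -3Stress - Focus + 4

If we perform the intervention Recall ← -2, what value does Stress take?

6

do(Recall=-2) replaces the equation Recall <- |Sleep - Stress| with the constant Recall = -2.
Stress is not downstream of the intervention, so its value is determined by the original equations.
Stress = 3Study  [with Study=2]  = 6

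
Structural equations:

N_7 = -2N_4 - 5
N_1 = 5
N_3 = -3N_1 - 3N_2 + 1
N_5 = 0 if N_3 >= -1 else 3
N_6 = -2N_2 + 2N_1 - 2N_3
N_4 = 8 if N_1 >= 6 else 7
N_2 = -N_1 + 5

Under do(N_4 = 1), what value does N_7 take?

The intervention breaks the incoming arrows to N_4: N_4 = 8 if N_1 >= 6 else 7 no longer applies, and N_4 = 1.
N_7 = -2N_4 - 5  [with N_4=1]  = -7

-7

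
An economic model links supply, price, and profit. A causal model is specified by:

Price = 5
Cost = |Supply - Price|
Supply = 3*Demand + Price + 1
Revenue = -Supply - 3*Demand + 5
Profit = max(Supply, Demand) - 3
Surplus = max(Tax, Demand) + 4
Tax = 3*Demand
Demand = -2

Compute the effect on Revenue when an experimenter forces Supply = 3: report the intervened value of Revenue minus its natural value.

do(Supply=3) replaces the equation Supply = 3*Demand + Price + 1 with the constant Supply = 3.
Revenue = -Supply - 3*Demand + 5  [with Supply=3, Demand=-2]  = 8
Without intervention: Supply = 3*Demand + Price + 1  [with Demand=-2, Price=5]  = 0; Revenue = -Supply - 3*Demand + 5  [with Supply=0, Demand=-2]  = 11.
Change = 8 − 11 = -3.

-3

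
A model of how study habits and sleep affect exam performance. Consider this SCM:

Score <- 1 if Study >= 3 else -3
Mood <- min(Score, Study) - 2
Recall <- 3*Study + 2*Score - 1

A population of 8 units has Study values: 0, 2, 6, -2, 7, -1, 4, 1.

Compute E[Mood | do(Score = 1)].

-1.75

The intervention sets Score=1 in all 8 units regardless of Study. Recomputing Mood per unit gives -2, -1, -1, -4, -1, -3, -1, -1; average -1.75.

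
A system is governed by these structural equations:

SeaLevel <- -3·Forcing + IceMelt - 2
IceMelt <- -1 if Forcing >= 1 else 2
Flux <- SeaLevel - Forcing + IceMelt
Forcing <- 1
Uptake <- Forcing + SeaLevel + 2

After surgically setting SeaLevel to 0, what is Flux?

The intervention breaks the incoming arrows to SeaLevel: SeaLevel <- -3·Forcing + IceMelt - 2 no longer applies, and SeaLevel = 0.
IceMelt = -1 if Forcing >= 1 else 2  [with Forcing=1]  = -1
Flux = SeaLevel - Forcing + IceMelt  [with SeaLevel=0, Forcing=1, IceMelt=-1]  = -2

-2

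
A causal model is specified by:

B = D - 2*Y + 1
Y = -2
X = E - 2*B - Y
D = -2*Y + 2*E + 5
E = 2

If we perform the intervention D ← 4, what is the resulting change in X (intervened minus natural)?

do(D=4) replaces the equation D = -2*Y + 2*E + 5 with the constant D = 4.
B = D - 2*Y + 1  [with D=4, Y=-2]  = 9
X = E - 2*B - Y  [with E=2, B=9, Y=-2]  = -14
Without intervention: D = -2*Y + 2*E + 5  [with Y=-2, E=2]  = 13; B = D - 2*Y + 1  [with D=13, Y=-2]  = 18; X = E - 2*B - Y  [with E=2, B=18, Y=-2]  = -32.
Change = -14 − (-32) = 18.

18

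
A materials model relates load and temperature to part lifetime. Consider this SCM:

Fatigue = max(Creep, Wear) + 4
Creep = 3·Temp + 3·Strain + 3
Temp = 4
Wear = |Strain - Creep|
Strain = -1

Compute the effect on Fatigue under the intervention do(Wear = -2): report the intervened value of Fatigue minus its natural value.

-1

Intervening sets Wear = -2 and removes its equation (Wear = |Strain - Creep|).
Creep = 3·Temp + 3·Strain + 3  [with Temp=4, Strain=-1]  = 12
Fatigue = max(Creep, Wear) + 4  [with Creep=12, Wear=-2]  = 16
Without intervention: Creep = 3·Temp + 3·Strain + 3  [with Temp=4, Strain=-1]  = 12; Wear = |Strain - Creep|  [with Strain=-1, Creep=12]  = 13; Fatigue = max(Creep, Wear) + 4  [with Creep=12, Wear=13]  = 17.
Change = 16 − 17 = -1.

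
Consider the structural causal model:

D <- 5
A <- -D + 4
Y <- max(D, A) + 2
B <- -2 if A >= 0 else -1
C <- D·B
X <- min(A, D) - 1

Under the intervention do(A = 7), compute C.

do(A=7) replaces the equation A <- -D + 4 with the constant A = 7.
B = -2 if A >= 0 else -1  [with A=7]  = -2
C = D·B  [with D=5, B=-2]  = -10

-10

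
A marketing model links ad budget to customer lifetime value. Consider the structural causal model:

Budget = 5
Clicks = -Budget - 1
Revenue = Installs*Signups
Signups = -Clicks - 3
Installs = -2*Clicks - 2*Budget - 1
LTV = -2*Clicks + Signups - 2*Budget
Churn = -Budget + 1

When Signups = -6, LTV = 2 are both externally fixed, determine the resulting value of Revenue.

The joint intervention fixes Signups = -6, LTV = 2, removing each variable's own equation.
Clicks = -Budget - 1  [with Budget=5]  = -6
Installs = -2*Clicks - 2*Budget - 1  [with Clicks=-6, Budget=5]  = 1
Revenue = Installs*Signups  [with Installs=1, Signups=-6]  = -6

-6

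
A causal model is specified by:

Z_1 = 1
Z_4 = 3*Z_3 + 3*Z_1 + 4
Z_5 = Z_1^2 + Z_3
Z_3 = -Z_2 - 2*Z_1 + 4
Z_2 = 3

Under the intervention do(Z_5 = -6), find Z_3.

-1

do(Z_5=-6) replaces the equation Z_5 = Z_1^2 + Z_3 with the constant Z_5 = -6.
Z_3 is not downstream of the intervention, so its value is determined by the original equations.
Z_3 = -Z_2 - 2*Z_1 + 4  [with Z_2=3, Z_1=1]  = -1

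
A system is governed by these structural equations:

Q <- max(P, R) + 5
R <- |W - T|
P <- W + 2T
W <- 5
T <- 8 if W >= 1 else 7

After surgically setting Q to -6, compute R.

do(Q=-6) replaces the equation Q <- max(P, R) + 5 with the constant Q = -6.
R is not downstream of the intervention, so its value is determined by the original equations.
T = 8 if W >= 1 else 7  [with W=5]  = 8
R = |W - T|  [with W=5, T=8]  = 3

3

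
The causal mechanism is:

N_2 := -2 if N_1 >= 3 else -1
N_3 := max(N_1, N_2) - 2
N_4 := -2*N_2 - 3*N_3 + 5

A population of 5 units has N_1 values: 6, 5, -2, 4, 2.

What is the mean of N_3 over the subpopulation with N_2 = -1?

-1.5

Observing N_2=-1 restricts to units where N_2's equation naturally yields -1: N_1 ∈ {-2, 2}. In that subpopulation N_3 = -3, 0, mean -1.5.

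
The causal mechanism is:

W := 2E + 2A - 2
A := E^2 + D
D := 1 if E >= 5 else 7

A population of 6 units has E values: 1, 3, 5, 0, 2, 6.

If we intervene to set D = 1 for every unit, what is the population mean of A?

13.5

The intervention sets D=1 in all 6 units regardless of E. Recomputing A per unit gives 2, 10, 26, 1, 5, 37; average 13.5.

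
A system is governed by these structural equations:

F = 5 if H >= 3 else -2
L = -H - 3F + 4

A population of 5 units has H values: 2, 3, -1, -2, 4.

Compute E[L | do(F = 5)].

-12.2

Under do(F=5), F's equation is replaced by F=5 for every unit. Per-unit L: -13, -14, -10, -9, -15. Mean = -12.2.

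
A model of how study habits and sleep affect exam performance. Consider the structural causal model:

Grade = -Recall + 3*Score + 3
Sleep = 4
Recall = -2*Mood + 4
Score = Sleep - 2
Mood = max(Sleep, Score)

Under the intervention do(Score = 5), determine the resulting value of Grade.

do(Score=5) replaces the equation Score = Sleep - 2 with the constant Score = 5.
Mood = max(Sleep, Score)  [with Sleep=4, Score=5]  = 5
Recall = -2*Mood + 4  [with Mood=5]  = -6
Grade = -Recall + 3*Score + 3  [with Recall=-6, Score=5]  = 24

24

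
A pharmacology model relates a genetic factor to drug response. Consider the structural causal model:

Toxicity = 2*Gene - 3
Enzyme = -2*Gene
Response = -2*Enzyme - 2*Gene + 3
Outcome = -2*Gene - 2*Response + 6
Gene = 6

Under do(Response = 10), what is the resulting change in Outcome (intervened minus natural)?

10

do(Response=10) replaces the equation Response = -2*Enzyme - 2*Gene + 3 with the constant Response = 10.
Outcome = -2*Gene - 2*Response + 6  [with Gene=6, Response=10]  = -26
Without intervention: Enzyme = -2*Gene  [with Gene=6]  = -12; Response = -2*Enzyme - 2*Gene + 3  [with Enzyme=-12, Gene=6]  = 15; Outcome = -2*Gene - 2*Response + 6  [with Gene=6, Response=15]  = -36.
Change = -26 − (-36) = 10.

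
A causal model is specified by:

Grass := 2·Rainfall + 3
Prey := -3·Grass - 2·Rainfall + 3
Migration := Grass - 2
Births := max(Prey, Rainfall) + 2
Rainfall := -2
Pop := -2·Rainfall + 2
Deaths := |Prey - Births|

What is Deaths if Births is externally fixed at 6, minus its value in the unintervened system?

2

Intervening sets Births = 6 and removes its equation (Births := max(Prey, Rainfall) + 2).
Grass = 2·Rainfall + 3  [with Rainfall=-2]  = -1
Prey = -3·Grass - 2·Rainfall + 3  [with Grass=-1, Rainfall=-2]  = 10
Deaths = |Prey - Births|  [with Prey=10, Births=6]  = 4
Without intervention: Grass = 2·Rainfall + 3  [with Rainfall=-2]  = -1; Prey = -3·Grass - 2·Rainfall + 3  [with Grass=-1, Rainfall=-2]  = 10; Births = max(Prey, Rainfall) + 2  [with Prey=10, Rainfall=-2]  = 12; Deaths = |Prey - Births|  [with Prey=10, Births=12]  = 2.
Change = 4 − 2 = 2.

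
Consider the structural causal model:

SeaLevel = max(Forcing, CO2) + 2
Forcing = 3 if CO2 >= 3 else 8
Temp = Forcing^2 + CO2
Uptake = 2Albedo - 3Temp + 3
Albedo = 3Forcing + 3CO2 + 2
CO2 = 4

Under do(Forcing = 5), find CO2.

Under do(Forcing=5), the mechanism Forcing = 3 if CO2 >= 3 else 8 is discarded; Forcing is fixed at 5.
CO2 is not downstream of the intervention, so its value is determined by the original equations.

4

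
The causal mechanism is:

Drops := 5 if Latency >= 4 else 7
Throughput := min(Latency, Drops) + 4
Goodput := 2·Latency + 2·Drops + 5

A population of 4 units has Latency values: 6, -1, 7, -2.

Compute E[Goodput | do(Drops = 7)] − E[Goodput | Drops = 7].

The intervention sets Drops=7 in all 4 units regardless of Latency. Recomputing Goodput per unit gives 31, 17, 33, 15; average 24.
Conditioning on Drops=7 selects the 2 unit(s) with Latency ∈ {-1, -2}. Their Goodput values: 17, 15. Mean = 16.
Difference = 24 − 16 = 8.

8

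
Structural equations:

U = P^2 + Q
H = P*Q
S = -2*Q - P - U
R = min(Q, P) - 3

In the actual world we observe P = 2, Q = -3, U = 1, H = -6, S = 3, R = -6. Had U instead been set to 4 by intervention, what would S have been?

do(U=4) replaces the equation U = P^2 + Q with the constant U = 4.
S = -2*Q - P - U  [with Q=-3, P=2, U=4]  = 0

0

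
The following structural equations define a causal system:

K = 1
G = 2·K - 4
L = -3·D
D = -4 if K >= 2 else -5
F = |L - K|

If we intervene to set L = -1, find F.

do(L=-1) replaces the equation L = -3·D with the constant L = -1.
F = |L - K|  [with L=-1, K=1]  = 2

2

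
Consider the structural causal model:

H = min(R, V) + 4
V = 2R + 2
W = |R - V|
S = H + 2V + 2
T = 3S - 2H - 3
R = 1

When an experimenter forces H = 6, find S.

Intervening sets H = 6 and removes its equation (H = min(R, V) + 4).
V = 2R + 2  [with R=1]  = 4
S = H + 2V + 2  [with H=6, V=4]  = 16

16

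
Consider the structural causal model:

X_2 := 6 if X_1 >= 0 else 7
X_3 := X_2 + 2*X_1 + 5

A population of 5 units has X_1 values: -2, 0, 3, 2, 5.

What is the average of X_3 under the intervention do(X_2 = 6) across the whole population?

14.2

Every unit gets X_2=6 under the intervention. X_3 values become 7, 11, 17, 15, 21; E[X_3|do(X_2=6)] = 14.2.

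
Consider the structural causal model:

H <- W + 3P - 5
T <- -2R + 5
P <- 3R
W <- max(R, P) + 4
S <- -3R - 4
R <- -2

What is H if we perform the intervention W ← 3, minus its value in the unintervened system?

1

Under do(W=3), the mechanism W <- max(R, P) + 4 is discarded; W is fixed at 3.
P = 3R  [with R=-2]  = -6
H = W + 3P - 5  [with W=3, P=-6]  = -20
Without intervention: P = 3R  [with R=-2]  = -6; W = max(R, P) + 4  [with R=-2, P=-6]  = 2; H = W + 3P - 5  [with W=2, P=-6]  = -21.
Change = -20 − (-21) = 1.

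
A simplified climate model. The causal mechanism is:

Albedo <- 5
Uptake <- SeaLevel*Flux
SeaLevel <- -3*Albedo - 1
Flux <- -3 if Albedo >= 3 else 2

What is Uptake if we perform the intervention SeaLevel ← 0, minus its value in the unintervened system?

-48

Under do(SeaLevel=0), the mechanism SeaLevel <- -3*Albedo - 1 is discarded; SeaLevel is fixed at 0.
Flux = -3 if Albedo >= 3 else 2  [with Albedo=5]  = -3
Uptake = SeaLevel*Flux  [with SeaLevel=0, Flux=-3]  = 0
Without intervention: SeaLevel = -3*Albedo - 1  [with Albedo=5]  = -16; Flux = -3 if Albedo >= 3 else 2  [with Albedo=5]  = -3; Uptake = SeaLevel*Flux  [with SeaLevel=-16, Flux=-3]  = 48.
Change = 0 − 48 = -48.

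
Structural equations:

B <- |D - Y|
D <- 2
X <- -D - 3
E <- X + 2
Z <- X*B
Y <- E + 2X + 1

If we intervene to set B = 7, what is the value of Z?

-35

The intervention breaks the incoming arrows to B: B <- |D - Y| no longer applies, and B = 7.
X = -D - 3  [with D=2]  = -5
Z = X*B  [with X=-5, B=7]  = -35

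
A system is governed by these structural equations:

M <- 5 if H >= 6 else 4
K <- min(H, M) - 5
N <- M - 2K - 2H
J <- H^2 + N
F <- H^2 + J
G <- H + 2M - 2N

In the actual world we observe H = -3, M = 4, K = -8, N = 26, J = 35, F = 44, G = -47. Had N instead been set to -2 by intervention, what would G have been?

9

The intervention breaks the incoming arrows to N: N <- M - 2K - 2H no longer applies, and N = -2.
M = 5 if H >= 6 else 4  [with H=-3]  = 4
G = H + 2M - 2N  [with H=-3, M=4, N=-2]  = 9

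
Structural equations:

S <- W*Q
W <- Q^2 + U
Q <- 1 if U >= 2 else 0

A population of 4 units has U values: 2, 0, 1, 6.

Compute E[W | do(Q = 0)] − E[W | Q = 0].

1.75

do(Q=0) breaks Q's dependence on U. With Q=0 fixed, W across the units is 2, 0, 1, 6, mean 2.25.
Conditioning on Q=0 selects the 2 unit(s) with U ∈ {0, 1}. Their W values: 0, 1. Mean = 0.5.
Difference = 2.25 − 0.5 = 1.75.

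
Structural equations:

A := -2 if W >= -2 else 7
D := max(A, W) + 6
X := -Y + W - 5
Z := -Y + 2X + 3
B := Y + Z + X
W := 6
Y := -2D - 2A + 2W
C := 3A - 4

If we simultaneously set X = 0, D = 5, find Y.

6

Under do(X = 0, D = 5), each intervened variable's structural equation is replaced by its fixed value.
A = -2 if W >= -2 else 7  [with W=6]  = -2
Y = -2D - 2A + 2W  [with D=5, A=-2, W=6]  = 6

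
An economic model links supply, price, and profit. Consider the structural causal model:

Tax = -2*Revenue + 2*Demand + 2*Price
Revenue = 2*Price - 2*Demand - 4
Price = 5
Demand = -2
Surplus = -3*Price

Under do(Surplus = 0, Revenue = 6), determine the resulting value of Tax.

-6

Under do(Surplus = 0, Revenue = 6), each intervened variable's structural equation is replaced by its fixed value.
Tax = -2*Revenue + 2*Demand + 2*Price  [with Revenue=6, Demand=-2, Price=5]  = -6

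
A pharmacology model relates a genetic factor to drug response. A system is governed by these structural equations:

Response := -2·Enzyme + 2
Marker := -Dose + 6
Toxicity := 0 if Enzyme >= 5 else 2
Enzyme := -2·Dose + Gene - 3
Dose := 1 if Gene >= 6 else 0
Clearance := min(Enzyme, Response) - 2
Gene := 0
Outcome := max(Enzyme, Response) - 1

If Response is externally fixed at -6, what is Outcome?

-4

do(Response=-6) replaces the equation Response := -2·Enzyme + 2 with the constant Response = -6.
Dose = 1 if Gene >= 6 else 0  [with Gene=0]  = 0
Enzyme = -2·Dose + Gene - 3  [with Dose=0, Gene=0]  = -3
Outcome = max(Enzyme, Response) - 1  [with Enzyme=-3, Response=-6]  = -4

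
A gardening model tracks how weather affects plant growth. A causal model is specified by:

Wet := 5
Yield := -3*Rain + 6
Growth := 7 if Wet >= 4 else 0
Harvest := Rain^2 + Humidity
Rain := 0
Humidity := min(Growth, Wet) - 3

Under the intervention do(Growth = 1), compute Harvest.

-2

The intervention breaks the incoming arrows to Growth: Growth := 7 if Wet >= 4 else 0 no longer applies, and Growth = 1.
Humidity = min(Growth, Wet) - 3  [with Growth=1, Wet=5]  = -2
Harvest = Rain^2 + Humidity  [with Rain=0, Humidity=-2]  = -2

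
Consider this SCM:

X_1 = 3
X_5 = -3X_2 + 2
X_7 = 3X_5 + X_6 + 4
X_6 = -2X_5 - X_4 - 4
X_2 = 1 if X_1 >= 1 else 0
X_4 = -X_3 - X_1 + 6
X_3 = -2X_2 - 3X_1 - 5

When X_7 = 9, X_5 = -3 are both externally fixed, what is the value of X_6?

Setting X_7 = 9, X_5 = -3 by intervention discards those variables' equations.
X_2 = 1 if X_1 >= 1 else 0  [with X_1=3]  = 1
X_3 = -2X_2 - 3X_1 - 5  [with X_2=1, X_1=3]  = -16
X_4 = -X_3 - X_1 + 6  [with X_3=-16, X_1=3]  = 19
X_6 = -2X_5 - X_4 - 4  [with X_5=-3, X_4=19]  = -17

-17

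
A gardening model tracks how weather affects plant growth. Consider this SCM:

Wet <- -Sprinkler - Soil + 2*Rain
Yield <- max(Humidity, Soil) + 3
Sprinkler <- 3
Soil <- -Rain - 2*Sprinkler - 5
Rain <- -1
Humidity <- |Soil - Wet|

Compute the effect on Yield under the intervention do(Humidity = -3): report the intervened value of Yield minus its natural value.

-18

The intervention breaks the incoming arrows to Humidity: Humidity <- |Soil - Wet| no longer applies, and Humidity = -3.
Soil = -Rain - 2*Sprinkler - 5  [with Rain=-1, Sprinkler=3]  = -10
Yield = max(Humidity, Soil) + 3  [with Humidity=-3, Soil=-10]  = 0
Without intervention: Soil = -Rain - 2*Sprinkler - 5  [with Rain=-1, Sprinkler=3]  = -10; Wet = -Sprinkler - Soil + 2*Rain  [with Sprinkler=3, Soil=-10, Rain=-1]  = 5; Humidity = |Soil - Wet|  [with Soil=-10, Wet=5]  = 15; Yield = max(Humidity, Soil) + 3  [with Humidity=15, Soil=-10]  = 18.
Change = 0 − 18 = -18.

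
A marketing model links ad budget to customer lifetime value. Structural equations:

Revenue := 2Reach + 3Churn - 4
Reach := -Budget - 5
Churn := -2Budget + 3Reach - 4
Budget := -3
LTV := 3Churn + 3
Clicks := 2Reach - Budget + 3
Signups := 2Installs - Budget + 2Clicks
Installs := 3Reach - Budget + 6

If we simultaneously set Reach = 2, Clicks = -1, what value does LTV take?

27

The joint intervention fixes Reach = 2, Clicks = -1, removing each variable's own equation.
Churn = -2Budget + 3Reach - 4  [with Budget=-3, Reach=2]  = 8
LTV = 3Churn + 3  [with Churn=8]  = 27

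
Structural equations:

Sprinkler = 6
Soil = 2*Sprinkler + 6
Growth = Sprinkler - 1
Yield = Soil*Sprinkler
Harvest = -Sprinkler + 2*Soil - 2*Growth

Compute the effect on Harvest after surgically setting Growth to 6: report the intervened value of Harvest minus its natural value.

do(Growth=6) replaces the equation Growth = Sprinkler - 1 with the constant Growth = 6.
Soil = 2*Sprinkler + 6  [with Sprinkler=6]  = 18
Harvest = -Sprinkler + 2*Soil - 2*Growth  [with Sprinkler=6, Soil=18, Growth=6]  = 18
Without intervention: Soil = 2*Sprinkler + 6  [with Sprinkler=6]  = 18; Growth = Sprinkler - 1  [with Sprinkler=6]  = 5; Harvest = -Sprinkler + 2*Soil - 2*Growth  [with Sprinkler=6, Soil=18, Growth=5]  = 20.
Change = 18 − 20 = -2.

-2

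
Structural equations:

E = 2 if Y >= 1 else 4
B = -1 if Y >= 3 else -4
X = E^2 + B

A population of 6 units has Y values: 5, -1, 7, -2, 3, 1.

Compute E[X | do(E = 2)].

1.5

The intervention sets E=2 in all 6 units regardless of Y. Recomputing X per unit gives 3, 0, 3, 0, 3, 0; average 1.5.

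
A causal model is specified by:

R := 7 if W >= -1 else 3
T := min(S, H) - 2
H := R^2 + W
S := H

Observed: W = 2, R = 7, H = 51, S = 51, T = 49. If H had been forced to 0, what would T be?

-2

do(H=0) replaces the equation H := R^2 + W with the constant H = 0.
S = H  [with H=0]  = 0
T = min(S, H) - 2  [with S=0, H=0]  = -2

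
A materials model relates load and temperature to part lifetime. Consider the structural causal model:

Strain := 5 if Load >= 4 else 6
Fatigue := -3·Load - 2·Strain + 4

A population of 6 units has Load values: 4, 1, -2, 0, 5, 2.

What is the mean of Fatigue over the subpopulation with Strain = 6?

E[Fatigue|Strain=6] averages over only the 4 units with Strain=6 (Load = 1, -2, 0, 2): Fatigue = -11, -2, -8, -14, mean -8.75.

-8.75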